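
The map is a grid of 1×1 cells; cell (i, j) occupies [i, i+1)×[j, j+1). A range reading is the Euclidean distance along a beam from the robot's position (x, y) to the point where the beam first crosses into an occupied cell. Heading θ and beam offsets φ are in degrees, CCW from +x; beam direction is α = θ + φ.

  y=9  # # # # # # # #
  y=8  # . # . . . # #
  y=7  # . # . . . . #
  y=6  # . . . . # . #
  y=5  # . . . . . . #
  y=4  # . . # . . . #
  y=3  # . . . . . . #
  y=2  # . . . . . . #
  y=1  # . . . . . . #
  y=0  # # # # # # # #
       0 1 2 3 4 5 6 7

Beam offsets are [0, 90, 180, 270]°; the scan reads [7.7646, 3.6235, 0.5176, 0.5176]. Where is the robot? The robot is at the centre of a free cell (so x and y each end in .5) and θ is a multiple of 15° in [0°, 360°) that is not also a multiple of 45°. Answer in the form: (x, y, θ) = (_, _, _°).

Enumerate (i+0.5, j+0.5, θ) over the 43 free cells and 16 admissible headings. For each, cast all 4 beams and compare to the given ranges.
  (6.5, 6.5, 165°): beam 1 = 0.5176 ≠ 7.7646 ✗
  (2.5, 3.5, 75°): beam 1 = 5.6940 ≠ 7.7646 ✗
  (5.5, 7.5, 120°): beam 1 = 1.7321 ≠ 7.7646 ✗
  (3.5, 1.5, 285°): beam 1 = 0.5176 ≠ 7.7646 ✗
  (3.5, 7.5, 345°): beam 1 = 1.9319 ≠ 7.7646 ✗
  …
  (3.5, 8.5, 255°): r_1=7.7646, r_2=3.6235, r_3=0.5176, r_4=0.5176 — all match ✓
Unique over the lattice → pose = (3.5, 8.5, 255°).

(x, y, θ) = (3.5, 8.5, 255°)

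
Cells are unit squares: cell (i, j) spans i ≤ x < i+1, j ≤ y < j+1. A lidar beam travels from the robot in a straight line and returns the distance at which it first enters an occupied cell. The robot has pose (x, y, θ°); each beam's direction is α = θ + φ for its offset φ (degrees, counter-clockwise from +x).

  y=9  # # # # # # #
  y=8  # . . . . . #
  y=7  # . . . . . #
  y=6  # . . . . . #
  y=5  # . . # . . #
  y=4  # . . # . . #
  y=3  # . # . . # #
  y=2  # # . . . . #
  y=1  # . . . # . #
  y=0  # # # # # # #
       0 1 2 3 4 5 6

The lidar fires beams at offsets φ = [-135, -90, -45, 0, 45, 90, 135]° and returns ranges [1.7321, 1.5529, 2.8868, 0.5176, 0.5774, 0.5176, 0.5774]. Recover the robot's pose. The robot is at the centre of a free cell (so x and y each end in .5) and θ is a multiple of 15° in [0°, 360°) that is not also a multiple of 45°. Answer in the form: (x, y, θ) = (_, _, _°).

The pose lattice has 34·16 = 544 candidates. Test each by forward raycasting.
  (3.5, 2.5, 105°): beam 1 = 1.0000 ≠ 1.7321 ✗
  (3.5, 8.5, 255°): beam 1 = 0.5774 ≠ 1.7321 ✗
  (1.5, 4.5, 165°): beam 2 = 4.6587 ≠ 1.5529 ✗
  (1.5, 6.5, 15°): beam 1 = 1.0000 ≠ 1.7321 ✗
  …
  (3.5, 3.5, 75°): r_1=1.7321, r_2=1.5529, r_3=2.8868, r_4=0.5176, r_5=0.5774, r_6=0.5176, r_7=0.5774 — all match ✓
No second candidate reproduces the full scan.

(x, y, θ) = (3.5, 3.5, 75°)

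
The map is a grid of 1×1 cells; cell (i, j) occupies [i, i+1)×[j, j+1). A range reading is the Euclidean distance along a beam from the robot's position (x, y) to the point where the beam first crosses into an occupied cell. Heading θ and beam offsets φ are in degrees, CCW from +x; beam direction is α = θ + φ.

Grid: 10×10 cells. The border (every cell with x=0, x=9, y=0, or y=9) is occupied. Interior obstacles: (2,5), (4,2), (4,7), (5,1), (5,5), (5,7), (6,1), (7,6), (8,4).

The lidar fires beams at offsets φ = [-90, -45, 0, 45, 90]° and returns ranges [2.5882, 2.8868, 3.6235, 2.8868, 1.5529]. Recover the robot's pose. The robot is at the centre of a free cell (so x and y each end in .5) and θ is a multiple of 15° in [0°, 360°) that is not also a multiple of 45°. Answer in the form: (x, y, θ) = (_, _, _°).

(x, y, θ) = (6.5, 2.5, 75°)

The pose lattice has 55·16 = 880 candidates. Test each by forward raycasting.
  (4.5, 3.5, 300°): beam 1 = 4.0415 ≠ 2.5882 ✗
  (6.5, 7.5, 60°): beam 1 = 1.0000 ≠ 2.5882 ✗
  (7.5, 4.5, 105°): beam 1 = 0.5176 ≠ 2.5882 ✗
  (1.5, 2.5, 330°): beam 1 = 1.0000 ≠ 2.5882 ✗
  (2.5, 8.5, 30°): beam 1 = 7.5056 ≠ 2.5882 ✗
  …
  (6.5, 2.5, 75°): r_1=2.5882, r_2=2.8868, r_3=3.6235, r_4=2.8868, r_5=1.5529 — all match ✓
No second candidate reproduces the full scan.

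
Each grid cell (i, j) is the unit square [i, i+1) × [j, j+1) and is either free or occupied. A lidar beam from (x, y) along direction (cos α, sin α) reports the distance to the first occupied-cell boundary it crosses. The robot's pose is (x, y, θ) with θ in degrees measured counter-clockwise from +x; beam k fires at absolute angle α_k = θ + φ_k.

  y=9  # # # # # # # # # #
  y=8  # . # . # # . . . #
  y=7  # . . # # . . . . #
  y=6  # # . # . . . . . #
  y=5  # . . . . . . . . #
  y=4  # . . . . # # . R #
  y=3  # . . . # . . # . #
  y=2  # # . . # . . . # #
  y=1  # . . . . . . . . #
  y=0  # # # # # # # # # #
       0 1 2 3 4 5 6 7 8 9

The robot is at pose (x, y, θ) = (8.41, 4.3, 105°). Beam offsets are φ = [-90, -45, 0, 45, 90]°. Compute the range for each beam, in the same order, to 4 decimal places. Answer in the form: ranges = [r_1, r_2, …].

ranges = [0.6108, 1.1800, 4.8658, 5.0922, 1.1591]

beam 1: φ=-90°, α=15°
  dir = (cos 15°, sin 15°) = (0.9659, 0.2588); from cell (8,4)
  next x-line at t=0.6108, next y-line at t=2.7046; Δt_x=1.0353, Δt_y=3.8637
    x: enter (9,4) at t=0.6108 ← occupied
  → r_1 = 0.6108
beam 2: φ=-45°, α=60°
  dir = (cos 60°, sin 60°) = (0.5000, 0.8660); from cell (8,4)
  next x-line at t=1.1800, next y-line at t=0.8083; Δt_x=2.0000, Δt_y=1.1547
    y: enter (8,5) at t=0.8083
    x: enter (9,5) at t=1.1800 ← occupied
  → r_2 = 1.1800
beam 3: φ=0°, α=105°
  dir = (cos 105°, sin 105°) = (-0.2588, 0.9659); from cell (8,4)
  next x-line at t=1.5841, next y-line at t=0.7247; Δt_x=3.8637, Δt_y=1.0353
    y: enter (8,5) at t=0.7247
    x: enter (7,5) at t=1.5841
    y: enter (7,6) at t=1.7600
    y: enter (7,7) at t=2.7952
    y: enter (7,8) at t=3.8305
    y: enter (7,9) at t=4.8658 ← occupied
  → r_3 = 4.8658
beam 4: φ=45°, α=150°
  dir = (cos 150°, sin 150°) = (-0.8660, 0.5000); from cell (8,4)
  next x-line at t=0.4734, next y-line at t=1.4000; Δt_x=1.1547, Δt_y=2.0000
    x: enter (7,4) at t=0.4734
    y: enter (7,5) at t=1.4000
    x: enter (6,5) at t=1.6281
    x: enter (5,5) at t=2.7828
    y: enter (5,6) at t=3.4000
    x: enter (4,6) at t=3.9375
    x: enter (3,6) at t=5.0922 ← occupied
  → r_4 = 5.0922
beam 5: φ=90°, α=195°
  dir = (cos 195°, sin 195°) = (-0.9659, -0.2588); from cell (8,4)
  next x-line at t=0.4245, next y-line at t=1.1591; Δt_x=1.0353, Δt_y=3.8637
    x: enter (7,4) at t=0.4245
    y: enter (7,3) at t=1.1591 ← occupied
  → r_5 = 1.1591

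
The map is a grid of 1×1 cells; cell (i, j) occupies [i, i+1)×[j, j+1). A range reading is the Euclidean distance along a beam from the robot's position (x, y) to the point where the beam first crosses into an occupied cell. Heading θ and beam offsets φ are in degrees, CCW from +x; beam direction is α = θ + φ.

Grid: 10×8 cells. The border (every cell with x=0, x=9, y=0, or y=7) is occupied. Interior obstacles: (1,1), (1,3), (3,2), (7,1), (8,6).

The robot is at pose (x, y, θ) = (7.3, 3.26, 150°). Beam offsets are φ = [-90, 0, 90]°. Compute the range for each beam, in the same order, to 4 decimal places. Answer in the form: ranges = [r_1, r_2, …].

beam 1: φ=-90°, α=60°
  d=(0.5000,0.8660)  start (7,3)  tX=1.4000 tY=0.8545  stride 1/|dx|=2.0000 1/|dy|=1.1547
    cross y-line → (7,4), t=0.8545
    cross x-line → (8,4), t=1.4000
    cross y-line → (8,5), t=2.0092
    cross y-line → (8,6), t=3.1639 (wall)
  → r_1 = 3.1639
beam 2: φ=0°, α=150°
  d=(-0.8660,0.5000)  start (7,3)  tX=0.3464 tY=1.4800  stride 1/|dx|=1.1547 1/|dy|=2.0000
    cross x-line → (6,3), t=0.3464
    cross y-line → (6,4), t=1.4800
    cross x-line → (5,4), t=1.5011
    cross x-line → (4,4), t=2.6558
    cross y-line → (4,5), t=3.4800
    cross x-line → (3,5), t=3.8105
    cross x-line → (2,5), t=4.9652
    cross y-line → (2,6), t=5.4800
    cross x-line → (1,6), t=6.1199
    cross x-line → (0,6), t=7.2746 (wall)
  → r_2 = 7.2746
beam 3: φ=90°, α=240°
  d=(-0.5000,-0.8660)  start (7,3)  tX=0.6000 tY=0.3002  stride 1/|dx|=2.0000 1/|dy|=1.1547
    cross y-line → (7,2), t=0.3002
    cross x-line → (6,2), t=0.6000
    cross y-line → (6,1), t=1.4549
    cross x-line → (5,1), t=2.6000
    cross y-line → (5,0), t=2.6096 (wall)
  → r_3 = 2.6096

ranges = [3.1639, 7.2746, 2.6096]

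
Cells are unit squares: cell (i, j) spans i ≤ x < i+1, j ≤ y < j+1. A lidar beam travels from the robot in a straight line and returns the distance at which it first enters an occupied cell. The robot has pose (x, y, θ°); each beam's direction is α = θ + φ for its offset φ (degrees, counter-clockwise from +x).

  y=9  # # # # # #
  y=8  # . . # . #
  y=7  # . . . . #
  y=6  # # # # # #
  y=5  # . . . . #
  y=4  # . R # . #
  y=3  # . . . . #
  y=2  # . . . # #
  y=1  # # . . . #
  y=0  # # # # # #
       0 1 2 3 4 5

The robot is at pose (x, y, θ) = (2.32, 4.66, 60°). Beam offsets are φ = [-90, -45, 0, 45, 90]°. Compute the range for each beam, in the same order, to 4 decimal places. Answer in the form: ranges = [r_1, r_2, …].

ranges = [0.7852, 0.7040, 1.5473, 1.3873, 1.5242]

beam 1: φ=-90°, α=330°
  d=(0.8660,-0.5000)  start (2,4)  tX=0.7852 tY=1.3200  stride 1/|dx|=1.1547 1/|dy|=2.0000
    cross x-line → (3,4), t=0.7852 (wall)
  → r_1 = 0.7852
beam 2: φ=-45°, α=15°
  d=(0.9659,0.2588)  start (2,4)  tX=0.7040 tY=1.3137  stride 1/|dx|=1.0353 1/|dy|=3.8637
    cross x-line → (3,4), t=0.7040 (wall)
  → r_2 = 0.7040
beam 3: φ=0°, α=60°
  d=(0.5000,0.8660)  start (2,4)  tX=1.3600 tY=0.3926  stride 1/|dx|=2.0000 1/|dy|=1.1547
    cross y-line → (2,5), t=0.3926
    cross x-line → (3,5), t=1.3600
    cross y-line → (3,6), t=1.5473 (wall)
  → r_3 = 1.5473
beam 4: φ=45°, α=105°
  d=(-0.2588,0.9659)  start (2,4)  tX=1.2364 tY=0.3520  stride 1/|dx|=3.8637 1/|dy|=1.0353
    cross y-line → (2,5), t=0.3520
    cross x-line → (1,5), t=1.2364
    cross y-line → (1,6), t=1.3873 (wall)
  → r_4 = 1.3873
beam 5: φ=90°, α=150°
  d=(-0.8660,0.5000)  start (2,4)  tX=0.3695 tY=0.6800  stride 1/|dx|=1.1547 1/|dy|=2.0000
    cross x-line → (1,4), t=0.3695
    cross y-line → (1,5), t=0.6800
    cross x-line → (0,5), t=1.5242 (wall)
  → r_5 = 1.5242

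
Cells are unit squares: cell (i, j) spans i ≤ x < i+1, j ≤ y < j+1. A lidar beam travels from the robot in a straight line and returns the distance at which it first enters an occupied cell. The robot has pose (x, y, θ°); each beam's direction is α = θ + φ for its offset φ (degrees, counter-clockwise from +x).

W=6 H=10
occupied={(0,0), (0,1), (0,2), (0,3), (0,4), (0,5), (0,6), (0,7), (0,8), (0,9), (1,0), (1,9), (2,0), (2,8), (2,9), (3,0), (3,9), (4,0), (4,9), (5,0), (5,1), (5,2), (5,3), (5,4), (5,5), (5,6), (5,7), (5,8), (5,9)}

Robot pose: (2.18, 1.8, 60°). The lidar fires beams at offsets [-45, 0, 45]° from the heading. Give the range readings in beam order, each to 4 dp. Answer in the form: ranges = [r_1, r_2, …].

beam 1: φ=-45°, α=15°
  d=(0.9659,0.2588)  start (2,1)  tX=0.8489 tY=0.7727  stride 1/|dx|=1.0353 1/|dy|=3.8637
    cross y-line → (2,2), t=0.7727
    cross x-line → (3,2), t=0.8489
    cross x-line → (4,2), t=1.8842
    cross x-line → (5,2), t=2.9195 (wall)
  → r_1 = 2.9195
beam 2: φ=0°, α=60°
  d=(0.5000,0.8660)  start (2,1)  tX=1.6400 tY=0.2309  stride 1/|dx|=2.0000 1/|dy|=1.1547
    cross y-line → (2,2), t=0.2309
    cross y-line → (2,3), t=1.3856
    cross x-line → (3,3), t=1.6400
    cross y-line → (3,4), t=2.5403
    cross x-line → (4,4), t=3.6400
    cross y-line → (4,5), t=3.6950
    cross y-line → (4,6), t=4.8497
    cross x-line → (5,6), t=5.6400 (wall)
  → r_2 = 5.6400
beam 3: φ=45°, α=105°
  d=(-0.2588,0.9659)  start (2,1)  tX=0.6955 tY=0.2071  stride 1/|dx|=3.8637 1/|dy|=1.0353
    cross y-line → (2,2), t=0.2071
    cross x-line → (1,2), t=0.6955
    cross y-line → (1,3), t=1.2423
    cross y-line → (1,4), t=2.2776
    cross y-line → (1,5), t=3.3129
    cross y-line → (1,6), t=4.3482
    cross x-line → (0,6), t=4.5592 (wall)
  → r_3 = 4.5592

ranges = [2.9195, 5.6400, 4.5592]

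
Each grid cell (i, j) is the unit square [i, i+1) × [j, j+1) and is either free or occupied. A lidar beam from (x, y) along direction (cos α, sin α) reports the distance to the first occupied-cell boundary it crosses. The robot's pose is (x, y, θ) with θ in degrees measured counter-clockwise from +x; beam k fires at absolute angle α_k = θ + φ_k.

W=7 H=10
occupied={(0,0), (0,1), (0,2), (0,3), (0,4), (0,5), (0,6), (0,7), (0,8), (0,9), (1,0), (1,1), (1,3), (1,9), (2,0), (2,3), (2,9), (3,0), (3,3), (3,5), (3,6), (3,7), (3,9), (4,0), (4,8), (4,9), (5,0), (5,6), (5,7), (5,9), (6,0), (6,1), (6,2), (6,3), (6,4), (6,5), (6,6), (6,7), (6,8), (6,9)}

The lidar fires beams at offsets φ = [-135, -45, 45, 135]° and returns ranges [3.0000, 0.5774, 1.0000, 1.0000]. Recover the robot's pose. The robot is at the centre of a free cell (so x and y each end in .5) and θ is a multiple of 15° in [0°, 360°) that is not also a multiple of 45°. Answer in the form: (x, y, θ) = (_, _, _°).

(x, y, θ) = (2.5, 2.5, 105°)

The pose lattice has 30·16 = 480 candidates. Test each by forward raycasting.
  (5.5, 2.5, 240°): beam 1 = 5.6940 ≠ 3.0000 ✗
  (3.5, 4.5, 30°): beam 1 = 0.5176 ≠ 3.0000 ✗
  (4.5, 1.5, 75°): beam 1 = 0.5774 ≠ 3.0000 ✗
  (1.5, 7.5, 285°): beam 1 = 0.5774 ≠ 3.0000 ✗
  …
  (2.5, 2.5, 105°): r_1=3.0000, r_2=0.5774, r_3=1.0000, r_4=1.0000 — all match ✓
Unique over the lattice → pose = (2.5, 2.5, 105°).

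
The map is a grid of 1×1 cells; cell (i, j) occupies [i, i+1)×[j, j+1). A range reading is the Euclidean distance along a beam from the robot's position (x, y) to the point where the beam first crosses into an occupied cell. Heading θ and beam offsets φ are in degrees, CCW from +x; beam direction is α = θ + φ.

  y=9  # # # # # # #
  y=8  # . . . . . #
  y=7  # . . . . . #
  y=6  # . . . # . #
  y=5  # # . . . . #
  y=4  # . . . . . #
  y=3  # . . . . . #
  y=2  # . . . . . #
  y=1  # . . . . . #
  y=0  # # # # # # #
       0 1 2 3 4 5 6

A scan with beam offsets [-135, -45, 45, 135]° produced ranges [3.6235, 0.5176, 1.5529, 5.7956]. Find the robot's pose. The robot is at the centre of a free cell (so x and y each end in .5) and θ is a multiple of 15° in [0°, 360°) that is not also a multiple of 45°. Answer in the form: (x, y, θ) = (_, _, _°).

(x, y, θ) = (4.5, 1.5, 300°)

Enumerate (i+0.5, j+0.5, θ) over the 38 free cells and 16 admissible headings. For each, cast all 4 beams and compare to the given ranges.
  (5.5, 3.5, 150°): beam 1 = 0.5176 ≠ 3.6235 ✗
  (1.5, 4.5, 120°): beam 1 = 4.6587 ≠ 3.6235 ✗
  (5.5, 7.5, 240°): beam 1 = 1.5529 ≠ 3.6235 ✗
  (5.5, 3.5, 15°): beam 1 = 2.8868 ≠ 3.6235 ✗
  (5.5, 3.5, 120°): beam 1 = 0.5176 ≠ 3.6235 ✗
  …
  (4.5, 1.5, 300°): r_1=3.6235, r_2=0.5176, r_3=1.5529, r_4=5.7956 — all match ✓
Unique over the lattice → pose = (4.5, 1.5, 300°).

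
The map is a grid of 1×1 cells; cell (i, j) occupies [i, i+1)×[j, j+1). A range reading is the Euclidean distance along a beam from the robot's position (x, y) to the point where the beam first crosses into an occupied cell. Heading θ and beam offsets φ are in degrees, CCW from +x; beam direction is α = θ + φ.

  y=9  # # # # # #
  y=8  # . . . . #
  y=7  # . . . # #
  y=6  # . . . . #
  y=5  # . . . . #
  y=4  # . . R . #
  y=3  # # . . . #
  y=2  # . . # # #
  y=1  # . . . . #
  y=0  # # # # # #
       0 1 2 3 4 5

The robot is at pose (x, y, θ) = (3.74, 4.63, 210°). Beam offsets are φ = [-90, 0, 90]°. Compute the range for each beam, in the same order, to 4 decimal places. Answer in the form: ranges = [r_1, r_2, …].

beam 1: φ=-90°, α=120°
  cosα=-0.5000 sinα=0.8660 | (3,4) | tMaxX 1.4800 tMaxY 0.4272 | tΔX 2.0000 tΔY 1.1547
    t=0.4272 [y] (3,5)
    t=1.4800 [x] (2,5)
    t=1.5819 [y] (2,6)
    t=2.7366 [y] (2,7)
    t=3.4800 [x] (1,7)
    t=3.8913 [y] (1,8)
    t=5.0460 [y] (1,9) — stop
  → r_1 = 5.0460
beam 2: φ=0°, α=210°
  cosα=-0.8660 sinα=-0.5000 | (3,4) | tMaxX 0.8545 tMaxY 1.2600 | tΔX 1.1547 tΔY 2.0000
    t=0.8545 [x] (2,4)
    t=1.2600 [y] (2,3)
    t=2.0092 [x] (1,3) — stop
  → r_2 = 2.0092
beam 3: φ=90°, α=300°
  cosα=0.5000 sinα=-0.8660 | (3,4) | tMaxX 0.5200 tMaxY 0.7275 | tΔX 2.0000 tΔY 1.1547
    t=0.5200 [x] (4,4)
    t=0.7275 [y] (4,3)
    t=1.8822 [y] (4,2) — stop
  → r_3 = 1.8822

ranges = [5.0460, 2.0092, 1.8822]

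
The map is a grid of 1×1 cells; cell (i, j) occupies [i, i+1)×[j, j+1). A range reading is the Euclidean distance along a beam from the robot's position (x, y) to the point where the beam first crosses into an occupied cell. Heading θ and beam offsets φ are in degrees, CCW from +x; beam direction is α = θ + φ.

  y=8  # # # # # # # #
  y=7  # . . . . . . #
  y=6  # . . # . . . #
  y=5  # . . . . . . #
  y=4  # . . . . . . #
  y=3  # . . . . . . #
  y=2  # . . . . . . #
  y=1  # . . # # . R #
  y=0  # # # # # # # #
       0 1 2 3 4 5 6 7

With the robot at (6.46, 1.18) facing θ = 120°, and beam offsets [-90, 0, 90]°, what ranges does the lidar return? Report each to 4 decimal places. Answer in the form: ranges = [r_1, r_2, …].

beam 1: φ=-90°, α=30°
  d=(0.8660,0.5000)  start (6,1)  tX=0.6235 tY=1.6400  stride 1/|dx|=1.1547 1/|dy|=2.0000
    cross x-line → (7,1), t=0.6235 (wall)
  → r_1 = 0.6235
beam 2: φ=0°, α=120°
  d=(-0.5000,0.8660)  start (6,1)  tX=0.9200 tY=0.9469  stride 1/|dx|=2.0000 1/|dy|=1.1547
    cross x-line → (5,1), t=0.9200
    cross y-line → (5,2), t=0.9469
    cross y-line → (5,3), t=2.1016
    cross x-line → (4,3), t=2.9200
    cross y-line → (4,4), t=3.2563
    cross y-line → (4,5), t=4.4110
    cross x-line → (3,5), t=4.9200
    cross y-line → (3,6), t=5.5657 (wall)
  → r_2 = 5.5657
beam 3: φ=90°, α=210°
  d=(-0.8660,-0.5000)  start (6,1)  tX=0.5312 tY=0.3600  stride 1/|dx|=1.1547 1/|dy|=2.0000
    cross y-line → (6,0), t=0.3600 (wall)
  → r_3 = 0.3600

ranges = [0.6235, 5.5657, 0.3600]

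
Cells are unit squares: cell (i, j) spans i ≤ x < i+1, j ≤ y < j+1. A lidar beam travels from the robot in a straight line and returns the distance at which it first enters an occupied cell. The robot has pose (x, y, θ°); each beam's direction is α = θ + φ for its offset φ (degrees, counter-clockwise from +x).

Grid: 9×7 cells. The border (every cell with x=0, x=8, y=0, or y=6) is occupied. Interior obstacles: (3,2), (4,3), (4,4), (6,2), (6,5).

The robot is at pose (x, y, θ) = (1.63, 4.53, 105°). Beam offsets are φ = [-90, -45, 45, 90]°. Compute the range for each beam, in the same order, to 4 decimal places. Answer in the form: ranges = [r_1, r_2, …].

beam 1: φ=-90°, α=15°
  cosα=0.9659 sinα=0.2588 | (1,4) | tMaxX 0.3831 tMaxY 1.8159 | tΔX 1.0353 tΔY 3.8637
    t=0.3831 [x] (2,4)
    t=1.4183 [x] (3,4)
    t=1.8159 [y] (3,5)
    t=2.4536 [x] (4,5)
    t=3.4889 [x] (5,5)
    t=4.5242 [x] (6,5) — stop
  → r_1 = 4.5242
beam 2: φ=-45°, α=60°
  cosα=0.5000 sinα=0.8660 | (1,4) | tMaxX 0.7400 tMaxY 0.5427 | tΔX 2.0000 tΔY 1.1547
    t=0.5427 [y] (1,5)
    t=0.7400 [x] (2,5)
    t=1.6974 [y] (2,6) — stop
  → r_2 = 1.6974
beam 3: φ=45°, α=150°
  cosα=-0.8660 sinα=0.5000 | (1,4) | tMaxX 0.7275 tMaxY 0.9400 | tΔX 1.1547 tΔY 2.0000
    t=0.7275 [x] (0,4) — stop
  → r_3 = 0.7275
beam 4: φ=90°, α=195°
  cosα=-0.9659 sinα=-0.2588 | (1,4) | tMaxX 0.6522 tMaxY 2.0478 | tΔX 1.0353 tΔY 3.8637
    t=0.6522 [x] (0,4) — stop
  → r_4 = 0.6522

ranges = [4.5242, 1.6974, 0.7275, 0.6522]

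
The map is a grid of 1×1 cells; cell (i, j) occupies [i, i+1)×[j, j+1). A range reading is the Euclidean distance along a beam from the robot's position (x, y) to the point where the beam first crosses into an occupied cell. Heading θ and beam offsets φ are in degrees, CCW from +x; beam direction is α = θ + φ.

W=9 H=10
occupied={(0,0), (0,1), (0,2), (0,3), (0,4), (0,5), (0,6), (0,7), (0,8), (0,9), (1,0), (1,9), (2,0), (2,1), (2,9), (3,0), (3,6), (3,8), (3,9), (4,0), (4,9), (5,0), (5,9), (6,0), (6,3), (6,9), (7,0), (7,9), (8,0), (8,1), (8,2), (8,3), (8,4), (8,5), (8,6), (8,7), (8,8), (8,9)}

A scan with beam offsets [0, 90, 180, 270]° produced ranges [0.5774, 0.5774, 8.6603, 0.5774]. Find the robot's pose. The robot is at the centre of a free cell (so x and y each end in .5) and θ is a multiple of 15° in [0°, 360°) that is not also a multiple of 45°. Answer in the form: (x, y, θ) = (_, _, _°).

Candidates: 52 free-cell centres × 16 headings = 832 poses. Raycast each; keep the one whose scan matches to 4 dp.
  (1.5, 7.5, 285°): beam 1 = 5.6940 ≠ 0.5774 ✗
  (2.5, 2.5, 60°): beam 1 = 7.5056 ≠ 0.5774 ✗
  (5.5, 1.5, 165°): beam 1 = 4.6587 ≠ 0.5774 ✗
  …
  (1.5, 1.5, 240°): r_1=0.5774, r_2=0.5774, r_3=8.6603, r_4=0.5774 — all match ✓
Only this pose fits every beam.

(x, y, θ) = (1.5, 1.5, 240°)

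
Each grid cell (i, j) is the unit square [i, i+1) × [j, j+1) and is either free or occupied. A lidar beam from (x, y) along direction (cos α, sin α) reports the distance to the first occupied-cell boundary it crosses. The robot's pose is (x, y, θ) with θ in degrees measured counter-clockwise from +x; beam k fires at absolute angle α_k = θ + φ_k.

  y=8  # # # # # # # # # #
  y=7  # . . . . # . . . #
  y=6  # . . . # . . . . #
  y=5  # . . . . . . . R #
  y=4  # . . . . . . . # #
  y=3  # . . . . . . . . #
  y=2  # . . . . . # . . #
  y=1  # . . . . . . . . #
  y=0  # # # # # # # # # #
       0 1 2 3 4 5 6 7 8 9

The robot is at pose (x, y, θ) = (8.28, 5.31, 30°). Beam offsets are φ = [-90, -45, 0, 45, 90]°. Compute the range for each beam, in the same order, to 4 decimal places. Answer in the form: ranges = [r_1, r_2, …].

ranges = [0.3580, 0.7454, 0.8314, 2.7819, 3.1061]

beam 1: φ=-90°, α=300°
  dir = (cos 300°, sin 300°) = (0.5000, -0.8660); from cell (8,5)
  next x-line at t=1.4400, next y-line at t=0.3580; Δt_x=2.0000, Δt_y=1.1547
    y: enter (8,4) at t=0.3580 ← occupied
  → r_1 = 0.3580
beam 2: φ=-45°, α=345°
  dir = (cos 345°, sin 345°) = (0.9659, -0.2588); from cell (8,5)
  next x-line at t=0.7454, next y-line at t=1.1977; Δt_x=1.0353, Δt_y=3.8637
    x: enter (9,5) at t=0.7454 ← occupied
  → r_2 = 0.7454
beam 3: φ=0°, α=30°
  dir = (cos 30°, sin 30°) = (0.8660, 0.5000); from cell (8,5)
  next x-line at t=0.8314, next y-line at t=1.3800; Δt_x=1.1547, Δt_y=2.0000
    x: enter (9,5) at t=0.8314 ← occupied
  → r_3 = 0.8314
beam 4: φ=45°, α=75°
  dir = (cos 75°, sin 75°) = (0.2588, 0.9659); from cell (8,5)
  next x-line at t=2.7819, next y-line at t=0.7143; Δt_x=3.8637, Δt_y=1.0353
    y: enter (8,6) at t=0.7143
    y: enter (8,7) at t=1.7496
    x: enter (9,7) at t=2.7819 ← occupied
  → r_4 = 2.7819
beam 5: φ=90°, α=120°
  dir = (cos 120°, sin 120°) = (-0.5000, 0.8660); from cell (8,5)
  next x-line at t=0.5600, next y-line at t=0.7967; Δt_x=2.0000, Δt_y=1.1547
    x: enter (7,5) at t=0.5600
    y: enter (7,6) at t=0.7967
    y: enter (7,7) at t=1.9514
    x: enter (6,7) at t=2.5600
    y: enter (6,8) at t=3.1061 ← occupied
  → r_5 = 3.1061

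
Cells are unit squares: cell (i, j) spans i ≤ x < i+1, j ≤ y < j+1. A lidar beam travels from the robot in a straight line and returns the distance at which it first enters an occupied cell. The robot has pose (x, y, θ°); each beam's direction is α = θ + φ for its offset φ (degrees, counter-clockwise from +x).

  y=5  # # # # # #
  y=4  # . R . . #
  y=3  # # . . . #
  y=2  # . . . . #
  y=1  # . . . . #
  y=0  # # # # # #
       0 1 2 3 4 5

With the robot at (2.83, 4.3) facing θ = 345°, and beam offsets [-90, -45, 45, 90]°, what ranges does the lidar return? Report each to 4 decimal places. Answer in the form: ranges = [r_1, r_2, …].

ranges = [3.4164, 3.8105, 1.4000, 0.7247]

beam 1: φ=-90°, α=255°
  direction (-0.2588, -0.9659); cell (2,4); t to first gridline: x 3.2069, y 0.3106 (then +3.8637 / +1.0353)
    (2,3) via y @ 0.3106
    (2,2) via y @ 1.3459
    (2,1) via y @ 2.3811
    (1,1) via x @ 3.2069
    (1,0) via y @ 3.4164  # hit
  → r_1 = 3.4164
beam 2: φ=-45°, α=300°
  direction (0.5000, -0.8660); cell (2,4); t to first gridline: x 0.3400, y 0.3464 (then +2.0000 / +1.1547)
    (3,4) via x @ 0.3400
    (3,3) via y @ 0.3464
    (3,2) via y @ 1.5011
    (4,2) via x @ 2.3400
    (4,1) via y @ 2.6558
    (4,0) via y @ 3.8105  # hit
  → r_2 = 3.8105
beam 3: φ=45°, α=30°
  direction (0.8660, 0.5000); cell (2,4); t to first gridline: x 0.1963, y 1.4000 (then +1.1547 / +2.0000)
    (3,4) via x @ 0.1963
    (4,4) via x @ 1.3510
    (4,5) via y @ 1.4000  # hit
  → r_3 = 1.4000
beam 4: φ=90°, α=75°
  direction (0.2588, 0.9659); cell (2,4); t to first gridline: x 0.6568, y 0.7247 (then +3.8637 / +1.0353)
    (3,4) via x @ 0.6568
    (3,5) via y @ 0.7247  # hit
  → r_4 = 0.7247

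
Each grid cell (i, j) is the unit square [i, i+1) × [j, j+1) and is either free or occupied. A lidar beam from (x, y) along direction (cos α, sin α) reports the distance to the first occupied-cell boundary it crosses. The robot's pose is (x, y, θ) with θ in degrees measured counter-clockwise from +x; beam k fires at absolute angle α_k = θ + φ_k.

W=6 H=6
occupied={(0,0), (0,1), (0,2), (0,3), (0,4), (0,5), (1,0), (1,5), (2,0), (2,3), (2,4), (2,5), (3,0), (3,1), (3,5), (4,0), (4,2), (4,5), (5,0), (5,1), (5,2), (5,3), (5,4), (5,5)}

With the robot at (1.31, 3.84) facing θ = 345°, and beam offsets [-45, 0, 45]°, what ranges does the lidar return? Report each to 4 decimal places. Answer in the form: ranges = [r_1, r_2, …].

beam 1: φ=-45°, α=300°
  cosα=0.5000 sinα=-0.8660 | (1,3) | tMaxX 1.3800 tMaxY 0.9699 | tΔX 2.0000 tΔY 1.1547
    t=0.9699 [y] (1,2)
    t=1.3800 [x] (2,2)
    t=2.1246 [y] (2,1)
    t=3.2793 [y] (2,0) — stop
  → r_1 = 3.2793
beam 2: φ=0°, α=345°
  cosα=0.9659 sinα=-0.2588 | (1,3) | tMaxX 0.7143 tMaxY 3.2455 | tΔX 1.0353 tΔY 3.8637
    t=0.7143 [x] (2,3) — stop
  → r_2 = 0.7143
beam 3: φ=45°, α=30°
  cosα=0.8660 sinα=0.5000 | (1,3) | tMaxX 0.7967 tMaxY 0.3200 | tΔX 1.1547 tΔY 2.0000
    t=0.3200 [y] (1,4)
    t=0.7967 [x] (2,4) — stop
  → r_3 = 0.7967

ranges = [3.2793, 0.7143, 0.7967]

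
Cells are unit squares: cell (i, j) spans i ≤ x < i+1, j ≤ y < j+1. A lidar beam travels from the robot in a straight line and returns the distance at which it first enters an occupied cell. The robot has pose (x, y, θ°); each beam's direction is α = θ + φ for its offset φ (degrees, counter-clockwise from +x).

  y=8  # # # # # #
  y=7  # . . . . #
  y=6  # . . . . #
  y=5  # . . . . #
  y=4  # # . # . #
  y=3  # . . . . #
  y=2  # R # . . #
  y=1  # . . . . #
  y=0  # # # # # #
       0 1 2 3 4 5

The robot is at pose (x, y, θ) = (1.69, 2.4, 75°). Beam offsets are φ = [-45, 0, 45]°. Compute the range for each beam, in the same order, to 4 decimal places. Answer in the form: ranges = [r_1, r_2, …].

beam 1: φ=-45°, α=30°
  direction (0.8660, 0.5000); cell (1,2); t to first gridline: x 0.3580, y 1.2000 (then +1.1547 / +2.0000)
    (2,2) via x @ 0.3580  # hit
  → r_1 = 0.3580
beam 2: φ=0°, α=75°
  direction (0.2588, 0.9659); cell (1,2); t to first gridline: x 1.1977, y 0.6212 (then +3.8637 / +1.0353)
    (1,3) via y @ 0.6212
    (2,3) via x @ 1.1977
    (2,4) via y @ 1.6564
    (2,5) via y @ 2.6917
    (2,6) via y @ 3.7270
    (2,7) via y @ 4.7623
    (3,7) via x @ 5.0615
    (3,8) via y @ 5.7975  # hit
  → r_2 = 5.7975
beam 3: φ=45°, α=120°
  direction (-0.5000, 0.8660); cell (1,2); t to first gridline: x 1.3800, y 0.6928 (then +2.0000 / +1.1547)
    (1,3) via y @ 0.6928
    (0,3) via x @ 1.3800  # hit
  → r_3 = 1.3800

ranges = [0.3580, 5.7975, 1.3800]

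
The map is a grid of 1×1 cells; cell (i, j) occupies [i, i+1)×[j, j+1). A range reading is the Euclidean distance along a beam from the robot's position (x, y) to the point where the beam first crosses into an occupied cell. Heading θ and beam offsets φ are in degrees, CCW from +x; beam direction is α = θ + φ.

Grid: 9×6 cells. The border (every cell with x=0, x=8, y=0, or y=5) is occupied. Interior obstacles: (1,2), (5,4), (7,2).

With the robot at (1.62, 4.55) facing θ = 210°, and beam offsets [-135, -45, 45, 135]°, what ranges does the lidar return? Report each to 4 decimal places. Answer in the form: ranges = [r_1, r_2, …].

ranges = [0.4659, 0.6419, 1.6047, 5.9887]

beam 1: φ=-135°, α=75°
  direction (0.2588, 0.9659); cell (1,4); t to first gridline: x 1.4682, y 0.4659 (then +3.8637 / +1.0353)
    (1,5) via y @ 0.4659  # hit
  → r_1 = 0.4659
beam 2: φ=-45°, α=165°
  direction (-0.9659, 0.2588); cell (1,4); t to first gridline: x 0.6419, y 1.7387 (then +1.0353 / +3.8637)
    (0,4) via x @ 0.6419  # hit
  → r_2 = 0.6419
beam 3: φ=45°, α=255°
  direction (-0.2588, -0.9659); cell (1,4); t to first gridline: x 2.3955, y 0.5694 (then +3.8637 / +1.0353)
    (1,3) via y @ 0.5694
    (1,2) via y @ 1.6047  # hit
  → r_3 = 1.6047
beam 4: φ=135°, α=345°
  direction (0.9659, -0.2588); cell (1,4); t to first gridline: x 0.3934, y 2.1250 (then +1.0353 / +3.8637)
    (2,4) via x @ 0.3934
    (3,4) via x @ 1.4287
    (3,3) via y @ 2.1250
    (4,3) via x @ 2.4640
    (5,3) via x @ 3.4992
    (6,3) via x @ 4.5345
    (7,3) via x @ 5.5698
    (7,2) via y @ 5.9887  # hit
  → r_4 = 5.9887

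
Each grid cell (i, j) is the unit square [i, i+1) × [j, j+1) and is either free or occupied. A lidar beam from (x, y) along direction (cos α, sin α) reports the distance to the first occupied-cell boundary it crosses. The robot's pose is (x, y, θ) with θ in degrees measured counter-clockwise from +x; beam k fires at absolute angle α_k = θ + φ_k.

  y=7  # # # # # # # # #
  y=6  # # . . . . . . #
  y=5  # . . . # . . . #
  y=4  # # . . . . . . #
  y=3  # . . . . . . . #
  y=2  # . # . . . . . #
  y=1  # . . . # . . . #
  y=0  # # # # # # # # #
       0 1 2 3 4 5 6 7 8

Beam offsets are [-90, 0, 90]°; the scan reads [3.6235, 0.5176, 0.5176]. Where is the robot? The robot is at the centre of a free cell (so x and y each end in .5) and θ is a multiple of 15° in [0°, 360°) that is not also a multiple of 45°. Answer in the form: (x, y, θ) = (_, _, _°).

(x, y, θ) = (5.5, 1.5, 195°)

The pose lattice has 37·16 = 592 candidates. Test each by forward raycasting.
  (2.5, 4.5, 240°): beam 1 = 0.5774 ≠ 3.6235 ✗
  (2.5, 4.5, 285°): beam 1 = 0.5176 ≠ 3.6235 ✗
  (1.5, 1.5, 195°): beam 1 = 1.9319 ≠ 3.6235 ✗
  …
  (5.5, 1.5, 195°): r_1=3.6235, r_2=0.5176, r_3=0.5176 — all match ✓
Only this pose fits every beam.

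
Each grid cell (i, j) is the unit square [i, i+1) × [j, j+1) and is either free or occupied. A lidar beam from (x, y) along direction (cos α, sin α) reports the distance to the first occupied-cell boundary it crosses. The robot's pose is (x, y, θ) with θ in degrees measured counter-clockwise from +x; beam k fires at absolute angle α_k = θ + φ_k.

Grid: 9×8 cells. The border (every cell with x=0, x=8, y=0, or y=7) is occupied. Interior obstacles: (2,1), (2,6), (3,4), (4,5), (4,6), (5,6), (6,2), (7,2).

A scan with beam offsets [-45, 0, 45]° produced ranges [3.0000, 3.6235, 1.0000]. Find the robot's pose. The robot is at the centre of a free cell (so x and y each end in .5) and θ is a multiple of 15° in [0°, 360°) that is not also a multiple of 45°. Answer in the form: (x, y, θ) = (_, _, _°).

(x, y, θ) = (7.5, 3.5, 165°)

Enumerate (i+0.5, j+0.5, θ) over the 34 free cells and 16 admissible headings. For each, cast all 3 beams and compare to the given ranges.
  (4.5, 2.5, 150°): beam 1 = 1.9319 ≠ 3.0000 ✗
  (1.5, 4.5, 240°): beam 1 = 0.5176 ≠ 3.0000 ✗
  (6.5, 4.5, 285°): beam 1 = 4.0415 ≠ 3.0000 ✗
  (5.5, 3.5, 30°): beam 1 = 1.9319 ≠ 3.0000 ✗
  (1.5, 1.5, 15°): beam 1 = 0.5774 ≠ 3.0000 ✗
  …
  (7.5, 3.5, 165°): r_1=3.0000, r_2=3.6235, r_3=1.0000 — all match ✓
Unique over the lattice → pose = (7.5, 3.5, 165°).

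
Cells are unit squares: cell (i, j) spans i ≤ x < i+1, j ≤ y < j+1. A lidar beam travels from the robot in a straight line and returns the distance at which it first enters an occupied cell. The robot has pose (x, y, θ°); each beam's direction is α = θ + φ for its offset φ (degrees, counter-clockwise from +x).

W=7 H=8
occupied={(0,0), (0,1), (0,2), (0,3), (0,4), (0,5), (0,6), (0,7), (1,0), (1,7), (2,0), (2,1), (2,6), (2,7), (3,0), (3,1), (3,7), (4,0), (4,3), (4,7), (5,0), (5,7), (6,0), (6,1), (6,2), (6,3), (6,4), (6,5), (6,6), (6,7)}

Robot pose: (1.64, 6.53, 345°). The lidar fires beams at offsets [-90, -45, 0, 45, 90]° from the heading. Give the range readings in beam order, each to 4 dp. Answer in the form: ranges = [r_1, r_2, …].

beam 1: φ=-90°, α=255°
  direction (-0.2588, -0.9659); cell (1,6); t to first gridline: x 2.4728, y 0.5487 (then +3.8637 / +1.0353)
    (1,5) via y @ 0.5487
    (1,4) via y @ 1.5840
    (0,4) via x @ 2.4728  # hit
  → r_1 = 2.4728
beam 2: φ=-45°, α=300°
  direction (0.5000, -0.8660); cell (1,6); t to first gridline: x 0.7200, y 0.6120 (then +2.0000 / +1.1547)
    (1,5) via y @ 0.6120
    (2,5) via x @ 0.7200
    (2,4) via y @ 1.7667
    (3,4) via x @ 2.7200
    (3,3) via y @ 2.9214
    (3,2) via y @ 4.0761
    (4,2) via x @ 4.7200
    (4,1) via y @ 5.2308
    (4,0) via y @ 6.3855  # hit
  → r_2 = 6.3855
beam 3: φ=0°, α=345°
  direction (0.9659, -0.2588); cell (1,6); t to first gridline: x 0.3727, y 2.0478 (then +1.0353 / +3.8637)
    (2,6) via x @ 0.3727  # hit
  → r_3 = 0.3727
beam 4: φ=45°, α=30°
  direction (0.8660, 0.5000); cell (1,6); t to first gridline: x 0.4157, y 0.9400 (then +1.1547 / +2.0000)
    (2,6) via x @ 0.4157  # hit
  → r_4 = 0.4157
beam 5: φ=90°, α=75°
  direction (0.2588, 0.9659); cell (1,6); t to first gridline: x 1.3909, y 0.4866 (then +3.8637 / +1.0353)
    (1,7) via y @ 0.4866  # hit
  → r_5 = 0.4866

ranges = [2.4728, 6.3855, 0.3727, 0.4157, 0.4866]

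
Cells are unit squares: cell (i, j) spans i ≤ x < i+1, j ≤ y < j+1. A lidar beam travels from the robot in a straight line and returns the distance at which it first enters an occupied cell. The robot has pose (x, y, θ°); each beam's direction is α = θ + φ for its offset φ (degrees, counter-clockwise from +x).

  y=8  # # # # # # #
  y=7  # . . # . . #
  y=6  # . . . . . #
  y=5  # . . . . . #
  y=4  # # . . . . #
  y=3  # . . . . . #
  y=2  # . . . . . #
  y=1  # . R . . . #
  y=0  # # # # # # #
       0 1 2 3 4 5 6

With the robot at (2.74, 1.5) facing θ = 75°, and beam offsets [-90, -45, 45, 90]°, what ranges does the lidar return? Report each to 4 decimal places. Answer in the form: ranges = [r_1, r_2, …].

ranges = [1.9319, 3.7643, 2.8868, 1.8014]

beam 1: φ=-90°, α=345°
  cosα=0.9659 sinα=-0.2588 | (2,1) | tMaxX 0.2692 tMaxY 1.9319 | tΔX 1.0353 tΔY 3.8637
    t=0.2692 [x] (3,1)
    t=1.3044 [x] (4,1)
    t=1.9319 [y] (4,0) — stop
  → r_1 = 1.9319
beam 2: φ=-45°, α=30°
  cosα=0.8660 sinα=0.5000 | (2,1) | tMaxX 0.3002 tMaxY 1.0000 | tΔX 1.1547 tΔY 2.0000
    t=0.3002 [x] (3,1)
    t=1.0000 [y] (3,2)
    t=1.4549 [x] (4,2)
    t=2.6096 [x] (5,2)
    t=3.0000 [y] (5,3)
    t=3.7643 [x] (6,3) — stop
  → r_2 = 3.7643
beam 3: φ=45°, α=120°
  cosα=-0.5000 sinα=0.8660 | (2,1) | tMaxX 1.4800 tMaxY 0.5774 | tΔX 2.0000 tΔY 1.1547
    t=0.5774 [y] (2,2)
    t=1.4800 [x] (1,2)
    t=1.7321 [y] (1,3)
    t=2.8868 [y] (1,4) — stop
  → r_3 = 2.8868
beam 4: φ=90°, α=165°
  cosα=-0.9659 sinα=0.2588 | (2,1) | tMaxX 0.7661 tMaxY 1.9319 | tΔX 1.0353 tΔY 3.8637
    t=0.7661 [x] (1,1)
    t=1.8014 [x] (0,1) — stop
  → r_4 = 1.8014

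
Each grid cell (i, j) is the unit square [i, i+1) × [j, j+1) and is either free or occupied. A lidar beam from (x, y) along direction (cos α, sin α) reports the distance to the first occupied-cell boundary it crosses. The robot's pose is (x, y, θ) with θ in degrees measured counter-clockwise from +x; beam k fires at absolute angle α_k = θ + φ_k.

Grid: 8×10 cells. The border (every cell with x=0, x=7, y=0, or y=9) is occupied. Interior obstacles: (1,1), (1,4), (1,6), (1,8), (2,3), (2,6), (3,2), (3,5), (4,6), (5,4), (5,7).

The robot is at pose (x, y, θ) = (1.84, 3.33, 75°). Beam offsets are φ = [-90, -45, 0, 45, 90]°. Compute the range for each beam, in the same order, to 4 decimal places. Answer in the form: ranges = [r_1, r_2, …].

ranges = [0.1656, 0.1848, 0.6182, 0.7736, 0.8696]

beam 1: φ=-90°, α=345°
  cosα=0.9659 sinα=-0.2588 | (1,3) | tMaxX 0.1656 tMaxY 1.2750 | tΔX 1.0353 tΔY 3.8637
    t=0.1656 [x] (2,3) — stop
  → r_1 = 0.1656
beam 2: φ=-45°, α=30°
  cosα=0.8660 sinα=0.5000 | (1,3) | tMaxX 0.1848 tMaxY 1.3400 | tΔX 1.1547 tΔY 2.0000
    t=0.1848 [x] (2,3) — stop
  → r_2 = 0.1848
beam 3: φ=0°, α=75°
  cosα=0.2588 sinα=0.9659 | (1,3) | tMaxX 0.6182 tMaxY 0.6936 | tΔX 3.8637 tΔY 1.0353
    t=0.6182 [x] (2,3) — stop
  → r_3 = 0.6182
beam 4: φ=45°, α=120°
  cosα=-0.5000 sinα=0.8660 | (1,3) | tMaxX 1.6800 tMaxY 0.7736 | tΔX 2.0000 tΔY 1.1547
    t=0.7736 [y] (1,4) — stop
  → r_4 = 0.7736
beam 5: φ=90°, α=165°
  cosα=-0.9659 sinα=0.2588 | (1,3) | tMaxX 0.8696 tMaxY 2.5887 | tΔX 1.0353 tΔY 3.8637
    t=0.8696 [x] (0,3) — stop
  → r_5 = 0.8696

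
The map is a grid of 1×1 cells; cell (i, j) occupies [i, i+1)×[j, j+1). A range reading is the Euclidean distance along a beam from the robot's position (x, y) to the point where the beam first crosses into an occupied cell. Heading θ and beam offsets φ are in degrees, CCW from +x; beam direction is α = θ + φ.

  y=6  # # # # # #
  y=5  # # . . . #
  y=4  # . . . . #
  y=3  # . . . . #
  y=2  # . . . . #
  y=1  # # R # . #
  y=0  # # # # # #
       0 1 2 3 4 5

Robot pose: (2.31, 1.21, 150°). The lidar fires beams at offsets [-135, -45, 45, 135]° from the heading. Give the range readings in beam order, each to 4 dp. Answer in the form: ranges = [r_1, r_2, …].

ranges = [0.7143, 3.9237, 0.3209, 0.2174]

beam 1: φ=-135°, α=15°
  direction (0.9659, 0.2588); cell (2,1); t to first gridline: x 0.7143, y 3.0523 (then +1.0353 / +3.8637)
    (3,1) via x @ 0.7143  # hit
  → r_1 = 0.7143
beam 2: φ=-45°, α=105°
  direction (-0.2588, 0.9659); cell (2,1); t to first gridline: x 1.1977, y 0.8179 (then +3.8637 / +1.0353)
    (2,2) via y @ 0.8179
    (1,2) via x @ 1.1977
    (1,3) via y @ 1.8531
    (1,4) via y @ 2.8884
    (1,5) via y @ 3.9237  # hit
  → r_2 = 3.9237
beam 3: φ=45°, α=195°
  direction (-0.9659, -0.2588); cell (2,1); t to first gridline: x 0.3209, y 0.8114 (then +1.0353 / +3.8637)
    (1,1) via x @ 0.3209  # hit
  → r_3 = 0.3209
beam 4: φ=135°, α=285°
  direction (0.2588, -0.9659); cell (2,1); t to first gridline: x 2.6660, y 0.2174 (then +3.8637 / +1.0353)
    (2,0) via y @ 0.2174  # hit
  → r_4 = 0.2174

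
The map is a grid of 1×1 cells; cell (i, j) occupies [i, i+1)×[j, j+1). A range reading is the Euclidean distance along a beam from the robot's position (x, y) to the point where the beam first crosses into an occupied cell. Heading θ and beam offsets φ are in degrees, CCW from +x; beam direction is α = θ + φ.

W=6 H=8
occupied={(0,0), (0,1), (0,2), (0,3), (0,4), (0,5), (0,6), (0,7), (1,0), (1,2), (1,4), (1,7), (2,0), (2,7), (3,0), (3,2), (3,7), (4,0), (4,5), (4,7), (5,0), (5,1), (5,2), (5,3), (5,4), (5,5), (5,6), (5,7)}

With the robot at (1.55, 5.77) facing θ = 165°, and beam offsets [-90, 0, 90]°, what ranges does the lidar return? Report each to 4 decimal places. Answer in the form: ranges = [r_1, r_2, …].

beam 1: φ=-90°, α=75°
  dir = (cos 75°, sin 75°) = (0.2588, 0.9659); from cell (1,5)
  next x-line at t=1.7387, next y-line at t=0.2381; Δt_x=3.8637, Δt_y=1.0353
    y: enter (1,6) at t=0.2381
    y: enter (1,7) at t=1.2734 ← occupied
  → r_1 = 1.2734
beam 2: φ=0°, α=165°
  dir = (cos 165°, sin 165°) = (-0.9659, 0.2588); from cell (1,5)
  next x-line at t=0.5694, next y-line at t=0.8887; Δt_x=1.0353, Δt_y=3.8637
    x: enter (0,5) at t=0.5694 ← occupied
  → r_2 = 0.5694
beam 3: φ=90°, α=255°
  dir = (cos 255°, sin 255°) = (-0.2588, -0.9659); from cell (1,5)
  next x-line at t=2.1250, next y-line at t=0.7972; Δt_x=3.8637, Δt_y=1.0353
    y: enter (1,4) at t=0.7972 ← occupied
  → r_3 = 0.7972

ranges = [1.2734, 0.5694, 0.7972]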